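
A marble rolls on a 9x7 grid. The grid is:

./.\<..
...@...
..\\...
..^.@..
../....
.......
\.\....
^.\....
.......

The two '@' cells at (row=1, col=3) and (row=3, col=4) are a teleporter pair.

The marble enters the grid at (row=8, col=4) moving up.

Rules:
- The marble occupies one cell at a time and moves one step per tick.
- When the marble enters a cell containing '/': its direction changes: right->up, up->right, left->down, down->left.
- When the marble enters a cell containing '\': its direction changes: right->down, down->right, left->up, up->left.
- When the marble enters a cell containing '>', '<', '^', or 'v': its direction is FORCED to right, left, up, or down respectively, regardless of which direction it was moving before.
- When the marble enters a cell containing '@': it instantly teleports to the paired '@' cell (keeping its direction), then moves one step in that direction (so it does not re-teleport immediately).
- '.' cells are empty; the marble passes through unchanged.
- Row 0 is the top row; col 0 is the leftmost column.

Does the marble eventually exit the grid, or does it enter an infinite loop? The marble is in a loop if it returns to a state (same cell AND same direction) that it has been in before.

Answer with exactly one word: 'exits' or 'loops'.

Step 1: enter (8,4), '.' pass, move up to (7,4)
Step 2: enter (7,4), '.' pass, move up to (6,4)
Step 3: enter (6,4), '.' pass, move up to (5,4)
Step 4: enter (5,4), '.' pass, move up to (4,4)
Step 5: enter (4,4), '.' pass, move up to (3,4)
Step 6: enter (3,4), '@' teleport (3,4)->(1,3), also enter (1,3), move up to (0,3)
Step 7: enter (0,3), '\' deflects up->left, move left to (0,2)
Step 8: enter (0,2), '.' pass, move left to (0,1)
Step 9: enter (0,1), '/' deflects left->down, move down to (1,1)
Step 10: enter (1,1), '.' pass, move down to (2,1)
Step 11: enter (2,1), '.' pass, move down to (3,1)
Step 12: enter (3,1), '.' pass, move down to (4,1)
Step 13: enter (4,1), '.' pass, move down to (5,1)
Step 14: enter (5,1), '.' pass, move down to (6,1)
Step 15: enter (6,1), '.' pass, move down to (7,1)
Step 16: enter (7,1), '.' pass, move down to (8,1)
Step 17: enter (8,1), '.' pass, move down to (9,1)
Step 18: at (9,1) — EXIT via bottom edge, pos 1

Answer: exits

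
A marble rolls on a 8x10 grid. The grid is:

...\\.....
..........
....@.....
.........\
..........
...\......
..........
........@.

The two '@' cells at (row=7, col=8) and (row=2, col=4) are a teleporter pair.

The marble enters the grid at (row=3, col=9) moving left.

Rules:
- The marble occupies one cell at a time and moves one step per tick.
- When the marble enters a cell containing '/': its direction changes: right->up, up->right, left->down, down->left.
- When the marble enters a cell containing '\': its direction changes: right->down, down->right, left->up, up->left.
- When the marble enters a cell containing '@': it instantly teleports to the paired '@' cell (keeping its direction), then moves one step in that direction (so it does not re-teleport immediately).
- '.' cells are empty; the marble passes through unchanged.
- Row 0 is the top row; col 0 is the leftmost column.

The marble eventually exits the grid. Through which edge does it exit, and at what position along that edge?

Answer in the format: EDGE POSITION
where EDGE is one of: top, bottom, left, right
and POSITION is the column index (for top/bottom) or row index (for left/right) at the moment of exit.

Answer: top 9

Derivation:
Step 1: enter (3,9), '\' deflects left->up, move up to (2,9)
Step 2: enter (2,9), '.' pass, move up to (1,9)
Step 3: enter (1,9), '.' pass, move up to (0,9)
Step 4: enter (0,9), '.' pass, move up to (-1,9)
Step 5: at (-1,9) — EXIT via top edge, pos 9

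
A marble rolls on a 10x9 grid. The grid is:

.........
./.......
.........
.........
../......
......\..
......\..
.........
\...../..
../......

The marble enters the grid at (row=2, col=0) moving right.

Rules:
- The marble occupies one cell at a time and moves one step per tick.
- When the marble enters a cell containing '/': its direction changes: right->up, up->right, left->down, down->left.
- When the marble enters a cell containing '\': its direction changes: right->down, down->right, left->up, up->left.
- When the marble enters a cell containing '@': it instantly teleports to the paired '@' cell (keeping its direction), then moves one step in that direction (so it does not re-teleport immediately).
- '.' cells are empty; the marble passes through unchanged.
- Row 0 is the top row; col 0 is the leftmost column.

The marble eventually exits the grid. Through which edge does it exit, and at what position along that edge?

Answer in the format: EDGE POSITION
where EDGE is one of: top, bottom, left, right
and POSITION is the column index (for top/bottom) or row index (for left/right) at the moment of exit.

Step 1: enter (2,0), '.' pass, move right to (2,1)
Step 2: enter (2,1), '.' pass, move right to (2,2)
Step 3: enter (2,2), '.' pass, move right to (2,3)
Step 4: enter (2,3), '.' pass, move right to (2,4)
Step 5: enter (2,4), '.' pass, move right to (2,5)
Step 6: enter (2,5), '.' pass, move right to (2,6)
Step 7: enter (2,6), '.' pass, move right to (2,7)
Step 8: enter (2,7), '.' pass, move right to (2,8)
Step 9: enter (2,8), '.' pass, move right to (2,9)
Step 10: at (2,9) — EXIT via right edge, pos 2

Answer: right 2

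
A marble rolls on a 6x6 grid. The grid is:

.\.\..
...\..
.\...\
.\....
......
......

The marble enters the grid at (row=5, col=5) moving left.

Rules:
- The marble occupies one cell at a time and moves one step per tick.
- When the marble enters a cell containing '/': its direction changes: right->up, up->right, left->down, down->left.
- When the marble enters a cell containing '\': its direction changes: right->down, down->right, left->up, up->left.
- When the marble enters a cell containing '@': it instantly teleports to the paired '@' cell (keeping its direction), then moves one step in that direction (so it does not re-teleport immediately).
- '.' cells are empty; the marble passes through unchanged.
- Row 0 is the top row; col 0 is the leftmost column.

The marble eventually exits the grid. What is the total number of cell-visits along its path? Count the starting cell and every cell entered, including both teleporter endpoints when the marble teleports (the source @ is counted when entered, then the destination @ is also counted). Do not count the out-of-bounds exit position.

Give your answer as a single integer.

Answer: 6

Derivation:
Step 1: enter (5,5), '.' pass, move left to (5,4)
Step 2: enter (5,4), '.' pass, move left to (5,3)
Step 3: enter (5,3), '.' pass, move left to (5,2)
Step 4: enter (5,2), '.' pass, move left to (5,1)
Step 5: enter (5,1), '.' pass, move left to (5,0)
Step 6: enter (5,0), '.' pass, move left to (5,-1)
Step 7: at (5,-1) — EXIT via left edge, pos 5
Path length (cell visits): 6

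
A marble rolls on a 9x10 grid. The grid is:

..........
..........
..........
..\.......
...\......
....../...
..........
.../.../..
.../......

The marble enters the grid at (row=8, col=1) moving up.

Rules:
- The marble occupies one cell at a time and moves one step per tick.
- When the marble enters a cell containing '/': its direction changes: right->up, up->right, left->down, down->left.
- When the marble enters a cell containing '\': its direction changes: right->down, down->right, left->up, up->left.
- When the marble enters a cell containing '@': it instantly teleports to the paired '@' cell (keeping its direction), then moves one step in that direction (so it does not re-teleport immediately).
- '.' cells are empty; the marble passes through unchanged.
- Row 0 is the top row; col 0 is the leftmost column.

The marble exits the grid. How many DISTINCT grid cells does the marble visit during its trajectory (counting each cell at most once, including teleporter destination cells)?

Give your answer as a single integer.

Step 1: enter (8,1), '.' pass, move up to (7,1)
Step 2: enter (7,1), '.' pass, move up to (6,1)
Step 3: enter (6,1), '.' pass, move up to (5,1)
Step 4: enter (5,1), '.' pass, move up to (4,1)
Step 5: enter (4,1), '.' pass, move up to (3,1)
Step 6: enter (3,1), '.' pass, move up to (2,1)
Step 7: enter (2,1), '.' pass, move up to (1,1)
Step 8: enter (1,1), '.' pass, move up to (0,1)
Step 9: enter (0,1), '.' pass, move up to (-1,1)
Step 10: at (-1,1) — EXIT via top edge, pos 1
Distinct cells visited: 9 (path length 9)

Answer: 9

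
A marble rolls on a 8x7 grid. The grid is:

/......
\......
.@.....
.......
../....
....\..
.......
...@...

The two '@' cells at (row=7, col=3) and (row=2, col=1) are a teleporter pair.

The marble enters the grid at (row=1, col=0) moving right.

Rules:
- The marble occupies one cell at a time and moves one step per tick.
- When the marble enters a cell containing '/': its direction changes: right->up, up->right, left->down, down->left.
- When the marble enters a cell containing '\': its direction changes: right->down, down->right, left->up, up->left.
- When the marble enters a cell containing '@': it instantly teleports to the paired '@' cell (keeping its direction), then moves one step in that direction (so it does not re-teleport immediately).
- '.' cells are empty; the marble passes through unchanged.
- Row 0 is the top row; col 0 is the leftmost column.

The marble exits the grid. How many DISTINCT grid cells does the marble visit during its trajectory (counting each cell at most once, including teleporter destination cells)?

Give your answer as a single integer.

Step 1: enter (1,0), '\' deflects right->down, move down to (2,0)
Step 2: enter (2,0), '.' pass, move down to (3,0)
Step 3: enter (3,0), '.' pass, move down to (4,0)
Step 4: enter (4,0), '.' pass, move down to (5,0)
Step 5: enter (5,0), '.' pass, move down to (6,0)
Step 6: enter (6,0), '.' pass, move down to (7,0)
Step 7: enter (7,0), '.' pass, move down to (8,0)
Step 8: at (8,0) — EXIT via bottom edge, pos 0
Distinct cells visited: 7 (path length 7)

Answer: 7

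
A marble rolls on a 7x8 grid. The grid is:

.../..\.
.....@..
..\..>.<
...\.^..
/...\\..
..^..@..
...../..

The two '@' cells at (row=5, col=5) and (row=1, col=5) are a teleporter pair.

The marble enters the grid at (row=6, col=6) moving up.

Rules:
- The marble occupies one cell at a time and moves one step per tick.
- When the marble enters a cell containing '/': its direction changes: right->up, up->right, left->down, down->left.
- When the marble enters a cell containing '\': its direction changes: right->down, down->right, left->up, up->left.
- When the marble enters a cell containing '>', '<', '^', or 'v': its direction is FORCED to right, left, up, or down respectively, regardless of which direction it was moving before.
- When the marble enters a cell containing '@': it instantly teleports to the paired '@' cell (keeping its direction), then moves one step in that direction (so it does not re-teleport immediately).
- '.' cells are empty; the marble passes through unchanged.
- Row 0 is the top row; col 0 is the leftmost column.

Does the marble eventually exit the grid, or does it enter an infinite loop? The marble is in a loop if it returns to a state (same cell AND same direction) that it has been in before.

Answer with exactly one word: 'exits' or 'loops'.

Answer: loops

Derivation:
Step 1: enter (6,6), '.' pass, move up to (5,6)
Step 2: enter (5,6), '.' pass, move up to (4,6)
Step 3: enter (4,6), '.' pass, move up to (3,6)
Step 4: enter (3,6), '.' pass, move up to (2,6)
Step 5: enter (2,6), '.' pass, move up to (1,6)
Step 6: enter (1,6), '.' pass, move up to (0,6)
Step 7: enter (0,6), '\' deflects up->left, move left to (0,5)
Step 8: enter (0,5), '.' pass, move left to (0,4)
Step 9: enter (0,4), '.' pass, move left to (0,3)
Step 10: enter (0,3), '/' deflects left->down, move down to (1,3)
Step 11: enter (1,3), '.' pass, move down to (2,3)
Step 12: enter (2,3), '.' pass, move down to (3,3)
Step 13: enter (3,3), '\' deflects down->right, move right to (3,4)
Step 14: enter (3,4), '.' pass, move right to (3,5)
Step 15: enter (3,5), '^' forces right->up, move up to (2,5)
Step 16: enter (2,5), '>' forces up->right, move right to (2,6)
Step 17: enter (2,6), '.' pass, move right to (2,7)
Step 18: enter (2,7), '<' forces right->left, move left to (2,6)
Step 19: enter (2,6), '.' pass, move left to (2,5)
Step 20: enter (2,5), '>' forces left->right, move right to (2,6)
Step 21: at (2,6) dir=right — LOOP DETECTED (seen before)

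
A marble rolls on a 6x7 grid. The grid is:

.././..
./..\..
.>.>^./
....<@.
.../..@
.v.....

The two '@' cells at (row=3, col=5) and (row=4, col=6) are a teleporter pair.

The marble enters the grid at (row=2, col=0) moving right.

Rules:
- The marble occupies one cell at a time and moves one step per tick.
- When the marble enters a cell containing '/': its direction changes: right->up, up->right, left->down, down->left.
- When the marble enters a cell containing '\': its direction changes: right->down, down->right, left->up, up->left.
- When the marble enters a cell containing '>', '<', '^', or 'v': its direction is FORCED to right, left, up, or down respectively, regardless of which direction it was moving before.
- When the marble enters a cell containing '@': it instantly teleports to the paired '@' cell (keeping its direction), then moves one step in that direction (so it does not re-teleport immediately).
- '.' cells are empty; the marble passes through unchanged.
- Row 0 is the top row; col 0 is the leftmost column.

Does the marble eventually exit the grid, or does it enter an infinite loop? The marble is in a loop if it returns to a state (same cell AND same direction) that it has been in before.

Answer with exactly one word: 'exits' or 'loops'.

Answer: loops

Derivation:
Step 1: enter (2,0), '.' pass, move right to (2,1)
Step 2: enter (2,1), '>' forces right->right, move right to (2,2)
Step 3: enter (2,2), '.' pass, move right to (2,3)
Step 4: enter (2,3), '>' forces right->right, move right to (2,4)
Step 5: enter (2,4), '^' forces right->up, move up to (1,4)
Step 6: enter (1,4), '\' deflects up->left, move left to (1,3)
Step 7: enter (1,3), '.' pass, move left to (1,2)
Step 8: enter (1,2), '.' pass, move left to (1,1)
Step 9: enter (1,1), '/' deflects left->down, move down to (2,1)
Step 10: enter (2,1), '>' forces down->right, move right to (2,2)
Step 11: at (2,2) dir=right — LOOP DETECTED (seen before)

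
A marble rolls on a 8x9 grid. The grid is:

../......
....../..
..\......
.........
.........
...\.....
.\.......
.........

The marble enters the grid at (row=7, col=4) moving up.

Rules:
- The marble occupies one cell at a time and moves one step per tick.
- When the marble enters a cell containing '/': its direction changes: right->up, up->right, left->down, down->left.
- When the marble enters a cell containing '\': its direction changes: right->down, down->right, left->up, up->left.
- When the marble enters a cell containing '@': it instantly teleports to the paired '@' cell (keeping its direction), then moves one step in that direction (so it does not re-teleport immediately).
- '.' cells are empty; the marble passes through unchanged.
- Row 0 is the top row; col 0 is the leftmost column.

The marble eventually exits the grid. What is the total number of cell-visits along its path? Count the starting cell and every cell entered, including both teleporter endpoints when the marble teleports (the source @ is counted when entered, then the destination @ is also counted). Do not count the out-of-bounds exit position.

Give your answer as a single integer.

Step 1: enter (7,4), '.' pass, move up to (6,4)
Step 2: enter (6,4), '.' pass, move up to (5,4)
Step 3: enter (5,4), '.' pass, move up to (4,4)
Step 4: enter (4,4), '.' pass, move up to (3,4)
Step 5: enter (3,4), '.' pass, move up to (2,4)
Step 6: enter (2,4), '.' pass, move up to (1,4)
Step 7: enter (1,4), '.' pass, move up to (0,4)
Step 8: enter (0,4), '.' pass, move up to (-1,4)
Step 9: at (-1,4) — EXIT via top edge, pos 4
Path length (cell visits): 8

Answer: 8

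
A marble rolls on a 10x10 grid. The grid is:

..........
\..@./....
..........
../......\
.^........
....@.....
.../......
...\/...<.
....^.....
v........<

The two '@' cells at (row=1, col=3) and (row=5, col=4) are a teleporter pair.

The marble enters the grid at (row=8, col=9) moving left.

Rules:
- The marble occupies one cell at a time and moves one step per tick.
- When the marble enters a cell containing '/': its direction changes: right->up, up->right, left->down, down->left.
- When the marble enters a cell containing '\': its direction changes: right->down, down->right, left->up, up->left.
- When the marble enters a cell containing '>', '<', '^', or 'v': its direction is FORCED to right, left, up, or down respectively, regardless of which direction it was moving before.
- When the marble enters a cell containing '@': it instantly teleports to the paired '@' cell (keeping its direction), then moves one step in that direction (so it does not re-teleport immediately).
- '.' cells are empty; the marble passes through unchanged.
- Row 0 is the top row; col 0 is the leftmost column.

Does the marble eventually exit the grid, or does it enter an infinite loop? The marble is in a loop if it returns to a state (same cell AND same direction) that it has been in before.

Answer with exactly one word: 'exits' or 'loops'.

Step 1: enter (8,9), '.' pass, move left to (8,8)
Step 2: enter (8,8), '.' pass, move left to (8,7)
Step 3: enter (8,7), '.' pass, move left to (8,6)
Step 4: enter (8,6), '.' pass, move left to (8,5)
Step 5: enter (8,5), '.' pass, move left to (8,4)
Step 6: enter (8,4), '^' forces left->up, move up to (7,4)
Step 7: enter (7,4), '/' deflects up->right, move right to (7,5)
Step 8: enter (7,5), '.' pass, move right to (7,6)
Step 9: enter (7,6), '.' pass, move right to (7,7)
Step 10: enter (7,7), '.' pass, move right to (7,8)
Step 11: enter (7,8), '<' forces right->left, move left to (7,7)
Step 12: enter (7,7), '.' pass, move left to (7,6)
Step 13: enter (7,6), '.' pass, move left to (7,5)
Step 14: enter (7,5), '.' pass, move left to (7,4)
Step 15: enter (7,4), '/' deflects left->down, move down to (8,4)
Step 16: enter (8,4), '^' forces down->up, move up to (7,4)
Step 17: at (7,4) dir=up — LOOP DETECTED (seen before)

Answer: loops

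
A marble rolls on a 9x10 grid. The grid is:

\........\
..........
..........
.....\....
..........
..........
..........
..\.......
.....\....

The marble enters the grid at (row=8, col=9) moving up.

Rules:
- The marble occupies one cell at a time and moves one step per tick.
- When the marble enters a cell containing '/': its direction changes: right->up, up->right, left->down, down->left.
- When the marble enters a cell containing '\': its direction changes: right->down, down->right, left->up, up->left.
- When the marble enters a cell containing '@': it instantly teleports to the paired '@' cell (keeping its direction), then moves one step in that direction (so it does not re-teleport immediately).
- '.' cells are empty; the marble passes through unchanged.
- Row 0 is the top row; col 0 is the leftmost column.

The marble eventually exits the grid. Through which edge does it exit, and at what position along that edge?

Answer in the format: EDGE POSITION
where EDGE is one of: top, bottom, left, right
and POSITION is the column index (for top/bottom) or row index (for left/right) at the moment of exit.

Step 1: enter (8,9), '.' pass, move up to (7,9)
Step 2: enter (7,9), '.' pass, move up to (6,9)
Step 3: enter (6,9), '.' pass, move up to (5,9)
Step 4: enter (5,9), '.' pass, move up to (4,9)
Step 5: enter (4,9), '.' pass, move up to (3,9)
Step 6: enter (3,9), '.' pass, move up to (2,9)
Step 7: enter (2,9), '.' pass, move up to (1,9)
Step 8: enter (1,9), '.' pass, move up to (0,9)
Step 9: enter (0,9), '\' deflects up->left, move left to (0,8)
Step 10: enter (0,8), '.' pass, move left to (0,7)
Step 11: enter (0,7), '.' pass, move left to (0,6)
Step 12: enter (0,6), '.' pass, move left to (0,5)
Step 13: enter (0,5), '.' pass, move left to (0,4)
Step 14: enter (0,4), '.' pass, move left to (0,3)
Step 15: enter (0,3), '.' pass, move left to (0,2)
Step 16: enter (0,2), '.' pass, move left to (0,1)
Step 17: enter (0,1), '.' pass, move left to (0,0)
Step 18: enter (0,0), '\' deflects left->up, move up to (-1,0)
Step 19: at (-1,0) — EXIT via top edge, pos 0

Answer: top 0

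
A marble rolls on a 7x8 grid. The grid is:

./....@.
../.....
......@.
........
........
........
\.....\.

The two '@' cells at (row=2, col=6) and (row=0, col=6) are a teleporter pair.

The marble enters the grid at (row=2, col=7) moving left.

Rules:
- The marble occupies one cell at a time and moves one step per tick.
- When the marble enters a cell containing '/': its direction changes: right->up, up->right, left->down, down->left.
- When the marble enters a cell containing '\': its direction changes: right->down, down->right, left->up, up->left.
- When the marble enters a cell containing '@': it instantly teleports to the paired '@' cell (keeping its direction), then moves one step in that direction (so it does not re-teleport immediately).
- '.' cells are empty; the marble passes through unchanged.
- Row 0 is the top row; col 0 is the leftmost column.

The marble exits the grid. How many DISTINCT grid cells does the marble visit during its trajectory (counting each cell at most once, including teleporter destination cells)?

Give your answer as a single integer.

Answer: 14

Derivation:
Step 1: enter (2,7), '.' pass, move left to (2,6)
Step 2: enter (2,6), '@' teleport (2,6)->(0,6), also enter (0,6), move left to (0,5)
Step 3: enter (0,5), '.' pass, move left to (0,4)
Step 4: enter (0,4), '.' pass, move left to (0,3)
Step 5: enter (0,3), '.' pass, move left to (0,2)
Step 6: enter (0,2), '.' pass, move left to (0,1)
Step 7: enter (0,1), '/' deflects left->down, move down to (1,1)
Step 8: enter (1,1), '.' pass, move down to (2,1)
Step 9: enter (2,1), '.' pass, move down to (3,1)
Step 10: enter (3,1), '.' pass, move down to (4,1)
Step 11: enter (4,1), '.' pass, move down to (5,1)
Step 12: enter (5,1), '.' pass, move down to (6,1)
Step 13: enter (6,1), '.' pass, move down to (7,1)
Step 14: at (7,1) — EXIT via bottom edge, pos 1
Distinct cells visited: 14 (path length 14)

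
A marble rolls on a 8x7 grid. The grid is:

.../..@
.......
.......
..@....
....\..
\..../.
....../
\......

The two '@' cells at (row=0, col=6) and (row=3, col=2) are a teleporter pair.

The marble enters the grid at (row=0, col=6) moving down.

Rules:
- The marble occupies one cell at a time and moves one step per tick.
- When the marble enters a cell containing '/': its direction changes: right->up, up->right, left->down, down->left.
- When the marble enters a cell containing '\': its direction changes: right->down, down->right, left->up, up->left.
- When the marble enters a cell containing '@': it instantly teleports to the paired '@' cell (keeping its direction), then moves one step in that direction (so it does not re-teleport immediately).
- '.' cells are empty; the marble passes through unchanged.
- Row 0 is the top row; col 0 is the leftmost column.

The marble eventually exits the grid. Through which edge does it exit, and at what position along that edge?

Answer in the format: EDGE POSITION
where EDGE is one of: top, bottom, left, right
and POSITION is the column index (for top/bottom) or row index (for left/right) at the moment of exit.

Step 1: enter (0,6), '@' teleport (0,6)->(3,2), also enter (3,2), move down to (4,2)
Step 2: enter (4,2), '.' pass, move down to (5,2)
Step 3: enter (5,2), '.' pass, move down to (6,2)
Step 4: enter (6,2), '.' pass, move down to (7,2)
Step 5: enter (7,2), '.' pass, move down to (8,2)
Step 6: at (8,2) — EXIT via bottom edge, pos 2

Answer: bottom 2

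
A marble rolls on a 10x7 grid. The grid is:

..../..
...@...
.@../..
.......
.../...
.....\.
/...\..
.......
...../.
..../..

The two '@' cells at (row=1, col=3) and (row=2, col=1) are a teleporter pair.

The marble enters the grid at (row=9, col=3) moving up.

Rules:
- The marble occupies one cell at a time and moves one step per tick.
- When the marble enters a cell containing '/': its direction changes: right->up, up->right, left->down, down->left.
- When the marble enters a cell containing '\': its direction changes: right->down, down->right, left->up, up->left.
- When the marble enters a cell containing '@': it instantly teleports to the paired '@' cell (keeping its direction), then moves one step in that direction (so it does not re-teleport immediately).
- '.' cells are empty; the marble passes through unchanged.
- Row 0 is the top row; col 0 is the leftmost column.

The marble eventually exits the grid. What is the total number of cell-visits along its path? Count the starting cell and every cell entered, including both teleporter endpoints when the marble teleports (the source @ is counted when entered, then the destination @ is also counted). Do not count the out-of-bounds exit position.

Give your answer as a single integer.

Step 1: enter (9,3), '.' pass, move up to (8,3)
Step 2: enter (8,3), '.' pass, move up to (7,3)
Step 3: enter (7,3), '.' pass, move up to (6,3)
Step 4: enter (6,3), '.' pass, move up to (5,3)
Step 5: enter (5,3), '.' pass, move up to (4,3)
Step 6: enter (4,3), '/' deflects up->right, move right to (4,4)
Step 7: enter (4,4), '.' pass, move right to (4,5)
Step 8: enter (4,5), '.' pass, move right to (4,6)
Step 9: enter (4,6), '.' pass, move right to (4,7)
Step 10: at (4,7) — EXIT via right edge, pos 4
Path length (cell visits): 9

Answer: 9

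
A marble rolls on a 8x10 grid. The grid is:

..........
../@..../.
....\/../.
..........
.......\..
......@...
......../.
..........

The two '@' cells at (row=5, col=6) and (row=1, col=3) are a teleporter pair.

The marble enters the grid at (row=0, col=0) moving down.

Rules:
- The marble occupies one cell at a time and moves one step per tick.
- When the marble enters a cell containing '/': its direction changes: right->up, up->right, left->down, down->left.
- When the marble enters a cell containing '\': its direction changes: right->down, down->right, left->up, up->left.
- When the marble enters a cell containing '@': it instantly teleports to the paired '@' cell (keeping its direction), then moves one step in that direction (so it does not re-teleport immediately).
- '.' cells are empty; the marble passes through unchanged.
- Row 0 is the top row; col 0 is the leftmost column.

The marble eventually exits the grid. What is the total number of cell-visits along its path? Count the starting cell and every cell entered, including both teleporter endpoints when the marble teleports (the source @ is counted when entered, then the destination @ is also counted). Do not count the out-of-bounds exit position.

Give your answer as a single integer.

Answer: 8

Derivation:
Step 1: enter (0,0), '.' pass, move down to (1,0)
Step 2: enter (1,0), '.' pass, move down to (2,0)
Step 3: enter (2,0), '.' pass, move down to (3,0)
Step 4: enter (3,0), '.' pass, move down to (4,0)
Step 5: enter (4,0), '.' pass, move down to (5,0)
Step 6: enter (5,0), '.' pass, move down to (6,0)
Step 7: enter (6,0), '.' pass, move down to (7,0)
Step 8: enter (7,0), '.' pass, move down to (8,0)
Step 9: at (8,0) — EXIT via bottom edge, pos 0
Path length (cell visits): 8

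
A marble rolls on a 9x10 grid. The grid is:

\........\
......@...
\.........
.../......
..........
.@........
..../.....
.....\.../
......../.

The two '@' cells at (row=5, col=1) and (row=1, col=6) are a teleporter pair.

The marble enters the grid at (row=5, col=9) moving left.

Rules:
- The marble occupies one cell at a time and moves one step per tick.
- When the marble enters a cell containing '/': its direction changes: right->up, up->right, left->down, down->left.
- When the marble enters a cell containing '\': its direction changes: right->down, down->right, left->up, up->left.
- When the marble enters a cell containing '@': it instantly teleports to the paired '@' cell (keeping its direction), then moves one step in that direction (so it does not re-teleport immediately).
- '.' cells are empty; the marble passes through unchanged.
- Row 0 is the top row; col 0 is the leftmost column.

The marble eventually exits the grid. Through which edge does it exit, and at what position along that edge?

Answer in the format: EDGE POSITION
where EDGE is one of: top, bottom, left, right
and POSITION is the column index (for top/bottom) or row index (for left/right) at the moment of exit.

Step 1: enter (5,9), '.' pass, move left to (5,8)
Step 2: enter (5,8), '.' pass, move left to (5,7)
Step 3: enter (5,7), '.' pass, move left to (5,6)
Step 4: enter (5,6), '.' pass, move left to (5,5)
Step 5: enter (5,5), '.' pass, move left to (5,4)
Step 6: enter (5,4), '.' pass, move left to (5,3)
Step 7: enter (5,3), '.' pass, move left to (5,2)
Step 8: enter (5,2), '.' pass, move left to (5,1)
Step 9: enter (5,1), '@' teleport (5,1)->(1,6), also enter (1,6), move left to (1,5)
Step 10: enter (1,5), '.' pass, move left to (1,4)
Step 11: enter (1,4), '.' pass, move left to (1,3)
Step 12: enter (1,3), '.' pass, move left to (1,2)
Step 13: enter (1,2), '.' pass, move left to (1,1)
Step 14: enter (1,1), '.' pass, move left to (1,0)
Step 15: enter (1,0), '.' pass, move left to (1,-1)
Step 16: at (1,-1) — EXIT via left edge, pos 1

Answer: left 1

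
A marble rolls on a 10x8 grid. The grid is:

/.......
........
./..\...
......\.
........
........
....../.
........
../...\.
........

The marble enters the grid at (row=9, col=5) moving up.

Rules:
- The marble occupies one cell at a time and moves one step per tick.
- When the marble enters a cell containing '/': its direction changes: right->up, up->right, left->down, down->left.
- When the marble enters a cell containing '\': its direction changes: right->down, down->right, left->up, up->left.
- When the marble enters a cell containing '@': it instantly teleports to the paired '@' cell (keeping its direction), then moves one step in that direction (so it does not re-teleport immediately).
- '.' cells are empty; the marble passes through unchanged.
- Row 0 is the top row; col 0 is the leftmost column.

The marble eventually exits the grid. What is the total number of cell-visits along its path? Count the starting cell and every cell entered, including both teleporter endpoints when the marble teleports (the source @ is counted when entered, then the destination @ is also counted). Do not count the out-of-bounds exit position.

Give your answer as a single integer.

Answer: 10

Derivation:
Step 1: enter (9,5), '.' pass, move up to (8,5)
Step 2: enter (8,5), '.' pass, move up to (7,5)
Step 3: enter (7,5), '.' pass, move up to (6,5)
Step 4: enter (6,5), '.' pass, move up to (5,5)
Step 5: enter (5,5), '.' pass, move up to (4,5)
Step 6: enter (4,5), '.' pass, move up to (3,5)
Step 7: enter (3,5), '.' pass, move up to (2,5)
Step 8: enter (2,5), '.' pass, move up to (1,5)
Step 9: enter (1,5), '.' pass, move up to (0,5)
Step 10: enter (0,5), '.' pass, move up to (-1,5)
Step 11: at (-1,5) — EXIT via top edge, pos 5
Path length (cell visits): 10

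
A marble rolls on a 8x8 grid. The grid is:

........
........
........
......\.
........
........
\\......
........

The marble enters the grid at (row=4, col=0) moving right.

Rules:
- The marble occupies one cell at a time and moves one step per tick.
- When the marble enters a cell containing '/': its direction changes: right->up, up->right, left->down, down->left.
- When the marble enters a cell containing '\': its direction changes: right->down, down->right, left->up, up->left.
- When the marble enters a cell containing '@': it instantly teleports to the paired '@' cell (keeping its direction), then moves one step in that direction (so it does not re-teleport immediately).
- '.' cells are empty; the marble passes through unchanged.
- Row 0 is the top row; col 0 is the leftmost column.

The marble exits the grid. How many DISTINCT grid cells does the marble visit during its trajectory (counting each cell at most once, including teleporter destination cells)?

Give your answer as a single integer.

Step 1: enter (4,0), '.' pass, move right to (4,1)
Step 2: enter (4,1), '.' pass, move right to (4,2)
Step 3: enter (4,2), '.' pass, move right to (4,3)
Step 4: enter (4,3), '.' pass, move right to (4,4)
Step 5: enter (4,4), '.' pass, move right to (4,5)
Step 6: enter (4,5), '.' pass, move right to (4,6)
Step 7: enter (4,6), '.' pass, move right to (4,7)
Step 8: enter (4,7), '.' pass, move right to (4,8)
Step 9: at (4,8) — EXIT via right edge, pos 4
Distinct cells visited: 8 (path length 8)

Answer: 8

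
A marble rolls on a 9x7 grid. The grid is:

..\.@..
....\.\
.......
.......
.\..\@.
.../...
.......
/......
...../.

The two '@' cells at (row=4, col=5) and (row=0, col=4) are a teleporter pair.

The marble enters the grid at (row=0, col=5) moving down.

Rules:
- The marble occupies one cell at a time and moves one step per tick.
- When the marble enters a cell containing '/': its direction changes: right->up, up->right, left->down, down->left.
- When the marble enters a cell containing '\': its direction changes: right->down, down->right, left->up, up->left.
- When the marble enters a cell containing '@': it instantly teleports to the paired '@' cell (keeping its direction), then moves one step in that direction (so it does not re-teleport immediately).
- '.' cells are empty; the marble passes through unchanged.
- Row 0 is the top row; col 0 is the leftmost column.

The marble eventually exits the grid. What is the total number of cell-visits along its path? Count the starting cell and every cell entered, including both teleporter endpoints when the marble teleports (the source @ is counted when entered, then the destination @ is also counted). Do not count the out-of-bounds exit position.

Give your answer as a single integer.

Answer: 16

Derivation:
Step 1: enter (0,5), '.' pass, move down to (1,5)
Step 2: enter (1,5), '.' pass, move down to (2,5)
Step 3: enter (2,5), '.' pass, move down to (3,5)
Step 4: enter (3,5), '.' pass, move down to (4,5)
Step 5: enter (4,5), '@' teleport (4,5)->(0,4), also enter (0,4), move down to (1,4)
Step 6: enter (1,4), '\' deflects down->right, move right to (1,5)
Step 7: enter (1,5), '.' pass, move right to (1,6)
Step 8: enter (1,6), '\' deflects right->down, move down to (2,6)
Step 9: enter (2,6), '.' pass, move down to (3,6)
Step 10: enter (3,6), '.' pass, move down to (4,6)
Step 11: enter (4,6), '.' pass, move down to (5,6)
Step 12: enter (5,6), '.' pass, move down to (6,6)
Step 13: enter (6,6), '.' pass, move down to (7,6)
Step 14: enter (7,6), '.' pass, move down to (8,6)
Step 15: enter (8,6), '.' pass, move down to (9,6)
Step 16: at (9,6) — EXIT via bottom edge, pos 6
Path length (cell visits): 16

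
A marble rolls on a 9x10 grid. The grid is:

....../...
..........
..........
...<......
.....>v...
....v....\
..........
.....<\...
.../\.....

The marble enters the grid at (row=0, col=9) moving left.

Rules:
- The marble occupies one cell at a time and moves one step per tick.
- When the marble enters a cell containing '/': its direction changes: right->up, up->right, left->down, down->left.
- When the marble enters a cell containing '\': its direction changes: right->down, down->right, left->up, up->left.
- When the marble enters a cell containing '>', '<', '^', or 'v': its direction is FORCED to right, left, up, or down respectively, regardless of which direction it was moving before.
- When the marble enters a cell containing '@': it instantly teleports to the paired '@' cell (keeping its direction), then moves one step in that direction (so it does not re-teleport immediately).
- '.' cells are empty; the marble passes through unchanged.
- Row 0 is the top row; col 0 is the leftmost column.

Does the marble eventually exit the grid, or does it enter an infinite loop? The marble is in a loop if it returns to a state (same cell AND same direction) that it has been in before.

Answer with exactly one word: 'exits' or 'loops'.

Answer: exits

Derivation:
Step 1: enter (0,9), '.' pass, move left to (0,8)
Step 2: enter (0,8), '.' pass, move left to (0,7)
Step 3: enter (0,7), '.' pass, move left to (0,6)
Step 4: enter (0,6), '/' deflects left->down, move down to (1,6)
Step 5: enter (1,6), '.' pass, move down to (2,6)
Step 6: enter (2,6), '.' pass, move down to (3,6)
Step 7: enter (3,6), '.' pass, move down to (4,6)
Step 8: enter (4,6), 'v' forces down->down, move down to (5,6)
Step 9: enter (5,6), '.' pass, move down to (6,6)
Step 10: enter (6,6), '.' pass, move down to (7,6)
Step 11: enter (7,6), '\' deflects down->right, move right to (7,7)
Step 12: enter (7,7), '.' pass, move right to (7,8)
Step 13: enter (7,8), '.' pass, move right to (7,9)
Step 14: enter (7,9), '.' pass, move right to (7,10)
Step 15: at (7,10) — EXIT via right edge, pos 7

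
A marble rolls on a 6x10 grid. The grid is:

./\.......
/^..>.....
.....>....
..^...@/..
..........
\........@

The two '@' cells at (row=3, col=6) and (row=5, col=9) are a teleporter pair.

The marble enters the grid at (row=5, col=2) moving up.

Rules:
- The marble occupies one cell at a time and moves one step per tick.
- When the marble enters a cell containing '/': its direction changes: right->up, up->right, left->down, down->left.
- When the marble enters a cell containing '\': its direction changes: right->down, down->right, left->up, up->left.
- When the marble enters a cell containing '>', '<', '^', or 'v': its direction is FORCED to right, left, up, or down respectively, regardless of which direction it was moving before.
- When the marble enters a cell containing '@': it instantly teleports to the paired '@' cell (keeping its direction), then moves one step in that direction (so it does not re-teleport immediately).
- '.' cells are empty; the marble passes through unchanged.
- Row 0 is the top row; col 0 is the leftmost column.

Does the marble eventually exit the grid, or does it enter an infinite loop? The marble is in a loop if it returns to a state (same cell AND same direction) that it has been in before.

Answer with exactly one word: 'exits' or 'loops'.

Step 1: enter (5,2), '.' pass, move up to (4,2)
Step 2: enter (4,2), '.' pass, move up to (3,2)
Step 3: enter (3,2), '^' forces up->up, move up to (2,2)
Step 4: enter (2,2), '.' pass, move up to (1,2)
Step 5: enter (1,2), '.' pass, move up to (0,2)
Step 6: enter (0,2), '\' deflects up->left, move left to (0,1)
Step 7: enter (0,1), '/' deflects left->down, move down to (1,1)
Step 8: enter (1,1), '^' forces down->up, move up to (0,1)
Step 9: enter (0,1), '/' deflects up->right, move right to (0,2)
Step 10: enter (0,2), '\' deflects right->down, move down to (1,2)
Step 11: enter (1,2), '.' pass, move down to (2,2)
Step 12: enter (2,2), '.' pass, move down to (3,2)
Step 13: enter (3,2), '^' forces down->up, move up to (2,2)
Step 14: at (2,2) dir=up — LOOP DETECTED (seen before)

Answer: loops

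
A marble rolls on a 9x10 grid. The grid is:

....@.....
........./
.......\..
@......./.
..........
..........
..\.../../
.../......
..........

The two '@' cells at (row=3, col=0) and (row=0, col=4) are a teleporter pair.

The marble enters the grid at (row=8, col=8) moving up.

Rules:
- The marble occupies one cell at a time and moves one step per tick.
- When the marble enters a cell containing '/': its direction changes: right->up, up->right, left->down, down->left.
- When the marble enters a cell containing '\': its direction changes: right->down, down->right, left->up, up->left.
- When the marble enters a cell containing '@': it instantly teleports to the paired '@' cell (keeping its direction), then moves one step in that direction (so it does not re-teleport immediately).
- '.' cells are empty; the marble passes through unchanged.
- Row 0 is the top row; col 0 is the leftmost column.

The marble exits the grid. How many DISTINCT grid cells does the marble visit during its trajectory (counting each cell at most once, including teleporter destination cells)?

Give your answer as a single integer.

Step 1: enter (8,8), '.' pass, move up to (7,8)
Step 2: enter (7,8), '.' pass, move up to (6,8)
Step 3: enter (6,8), '.' pass, move up to (5,8)
Step 4: enter (5,8), '.' pass, move up to (4,8)
Step 5: enter (4,8), '.' pass, move up to (3,8)
Step 6: enter (3,8), '/' deflects up->right, move right to (3,9)
Step 7: enter (3,9), '.' pass, move right to (3,10)
Step 8: at (3,10) — EXIT via right edge, pos 3
Distinct cells visited: 7 (path length 7)

Answer: 7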